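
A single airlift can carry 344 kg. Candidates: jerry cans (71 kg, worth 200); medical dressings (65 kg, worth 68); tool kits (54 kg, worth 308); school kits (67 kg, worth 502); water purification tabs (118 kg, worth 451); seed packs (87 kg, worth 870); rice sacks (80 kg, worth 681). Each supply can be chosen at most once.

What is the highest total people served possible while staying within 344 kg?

2361

Taking tool kits + school kits + seed packs + rice sacks: 288 kg used, 2361 in people served.
Runner-up tool kits + water purification tabs + seed packs + rice sacks tops out at 2310.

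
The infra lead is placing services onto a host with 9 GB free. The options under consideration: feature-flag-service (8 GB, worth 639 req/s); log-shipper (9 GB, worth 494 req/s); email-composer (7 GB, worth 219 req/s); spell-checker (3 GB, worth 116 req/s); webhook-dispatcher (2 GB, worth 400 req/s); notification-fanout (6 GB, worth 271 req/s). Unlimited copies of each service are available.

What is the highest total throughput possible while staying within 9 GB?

1600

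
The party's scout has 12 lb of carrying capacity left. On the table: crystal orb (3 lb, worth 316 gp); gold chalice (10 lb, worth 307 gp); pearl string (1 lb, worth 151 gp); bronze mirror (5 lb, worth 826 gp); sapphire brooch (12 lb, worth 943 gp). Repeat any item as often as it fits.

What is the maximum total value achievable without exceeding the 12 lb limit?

Ranking by ratio (value/lb): bronze mirror 165.20, pearl string 151.00, crystal orb 105.33, sapphire brooch 78.58.
2×pearl string + 2×bronze mirror uses 12 of the 12 lb and totals 1954.

1954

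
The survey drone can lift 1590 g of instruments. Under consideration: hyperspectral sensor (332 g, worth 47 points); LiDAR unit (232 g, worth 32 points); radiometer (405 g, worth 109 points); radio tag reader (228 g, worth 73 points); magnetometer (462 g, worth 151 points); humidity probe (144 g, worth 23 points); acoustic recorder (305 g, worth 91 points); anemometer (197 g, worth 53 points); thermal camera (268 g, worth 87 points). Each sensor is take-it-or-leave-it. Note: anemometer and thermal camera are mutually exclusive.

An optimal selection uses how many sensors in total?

Optimal total is 461.
One optimal bundle: radiometer + magnetometer + humidity probe + acoustic recorder + thermal camera (1584 g).
Every optimal selection uses 5 sensors.

5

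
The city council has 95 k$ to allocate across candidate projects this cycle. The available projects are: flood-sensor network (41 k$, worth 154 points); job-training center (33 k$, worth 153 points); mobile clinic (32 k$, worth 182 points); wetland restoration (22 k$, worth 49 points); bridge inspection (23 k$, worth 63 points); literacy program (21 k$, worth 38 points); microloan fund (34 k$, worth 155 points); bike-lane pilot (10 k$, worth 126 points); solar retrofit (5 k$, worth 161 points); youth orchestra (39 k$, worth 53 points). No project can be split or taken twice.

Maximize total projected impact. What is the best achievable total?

Greedy by ratio would take job-training center + mobile clinic + bike-lane pilot + solar retrofit: 80 k$ used, total 622.
Replace job-training center with microloan fund: the trade gains 2 net, giving 624 at 81 k$.
No other feasible combination exceeds 624.

624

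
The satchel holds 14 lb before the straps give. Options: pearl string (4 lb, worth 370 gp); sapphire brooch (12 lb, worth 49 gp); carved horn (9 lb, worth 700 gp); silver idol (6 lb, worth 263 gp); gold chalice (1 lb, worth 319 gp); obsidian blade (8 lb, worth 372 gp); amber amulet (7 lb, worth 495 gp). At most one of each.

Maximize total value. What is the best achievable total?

1389

By value per lb: gold chalice 319.00, pearl string 92.50, carved horn 77.78, amber amulet 70.71 lead.
Pearl string + carved horn + gold chalice uses 14 of the 14 lb and totals 1389.
That's the maximum — no swap from here does better than 1389.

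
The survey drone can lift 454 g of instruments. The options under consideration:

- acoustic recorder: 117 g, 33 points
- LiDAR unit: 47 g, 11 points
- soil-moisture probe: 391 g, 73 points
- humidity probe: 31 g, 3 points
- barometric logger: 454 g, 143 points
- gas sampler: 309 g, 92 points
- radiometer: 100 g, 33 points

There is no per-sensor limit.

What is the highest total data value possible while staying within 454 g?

143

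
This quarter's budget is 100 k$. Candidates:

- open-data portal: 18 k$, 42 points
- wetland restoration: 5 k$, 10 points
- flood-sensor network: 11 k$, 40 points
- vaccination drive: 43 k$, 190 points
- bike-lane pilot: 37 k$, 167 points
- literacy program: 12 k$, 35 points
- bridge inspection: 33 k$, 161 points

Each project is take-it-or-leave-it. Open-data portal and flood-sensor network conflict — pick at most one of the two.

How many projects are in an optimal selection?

4

Optimal total is 426.
For example flood-sensor network + vaccination drive + literacy program + bridge inspection achieves it, using 99 k$.
Any selection reaching 426 contains exactly 4 projects.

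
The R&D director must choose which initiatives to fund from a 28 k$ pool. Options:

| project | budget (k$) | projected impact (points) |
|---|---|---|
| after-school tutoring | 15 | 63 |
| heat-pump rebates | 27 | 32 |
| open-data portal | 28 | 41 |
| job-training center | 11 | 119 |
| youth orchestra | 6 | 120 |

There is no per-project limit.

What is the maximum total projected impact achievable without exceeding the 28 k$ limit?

480

Density check — youth orchestra 20.00, job-training center 10.82, after-school tutoring 4.20, open-data portal 1.46 are the best per k$.
The ratio ordering already packs tightly: 4×youth orchestra, 24 k$, 480.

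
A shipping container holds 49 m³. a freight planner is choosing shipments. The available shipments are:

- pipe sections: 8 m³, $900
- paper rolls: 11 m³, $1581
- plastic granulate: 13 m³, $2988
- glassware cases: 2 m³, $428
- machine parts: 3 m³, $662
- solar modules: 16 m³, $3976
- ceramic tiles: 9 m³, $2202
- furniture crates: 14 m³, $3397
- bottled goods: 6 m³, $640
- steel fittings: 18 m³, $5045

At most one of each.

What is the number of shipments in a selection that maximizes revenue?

4

The maximum revenue within 49 m³ is 12437.
plastic granulate + glassware cases + solar modules + steel fittings hits 12437 at 49 m³.
Any selection reaching 12437 contains exactly 4 shipments.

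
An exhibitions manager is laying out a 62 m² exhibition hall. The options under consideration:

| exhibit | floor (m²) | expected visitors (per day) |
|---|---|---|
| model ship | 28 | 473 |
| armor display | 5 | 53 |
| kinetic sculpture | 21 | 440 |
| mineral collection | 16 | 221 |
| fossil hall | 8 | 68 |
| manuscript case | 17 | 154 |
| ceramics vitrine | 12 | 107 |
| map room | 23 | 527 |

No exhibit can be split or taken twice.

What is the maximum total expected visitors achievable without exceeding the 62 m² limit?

The ratio ordering already packs tightly: kinetic sculpture + mineral collection + map room, 60 m², 1188.

1188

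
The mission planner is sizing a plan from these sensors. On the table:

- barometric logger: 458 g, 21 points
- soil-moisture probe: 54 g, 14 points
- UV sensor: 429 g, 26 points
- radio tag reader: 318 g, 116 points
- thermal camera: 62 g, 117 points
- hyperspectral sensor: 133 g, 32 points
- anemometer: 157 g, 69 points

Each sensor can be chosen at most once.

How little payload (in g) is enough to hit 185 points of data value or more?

219

Minimise g subject to total data value ≥ 185.
thermal camera + anemometer reaches 186 using 219 g.
No combination under 219 g hits 185.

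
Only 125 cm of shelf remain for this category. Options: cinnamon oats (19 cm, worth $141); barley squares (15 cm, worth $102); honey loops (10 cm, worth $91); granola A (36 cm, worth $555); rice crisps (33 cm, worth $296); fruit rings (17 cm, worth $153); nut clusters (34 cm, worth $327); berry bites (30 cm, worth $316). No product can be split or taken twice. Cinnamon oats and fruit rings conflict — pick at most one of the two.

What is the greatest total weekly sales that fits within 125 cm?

By weekly sales per cm: granola A 15.42, berry bites 10.53, nut clusters 9.62 lead.
Taking barley squares + honey loops + granola A + nut clusters + berry bites: 125 cm used, 1391 in weekly sales.
The closest alternative, barley squares + honey loops + granola A + rice crisps + berry bites, reaches only 1360.

1391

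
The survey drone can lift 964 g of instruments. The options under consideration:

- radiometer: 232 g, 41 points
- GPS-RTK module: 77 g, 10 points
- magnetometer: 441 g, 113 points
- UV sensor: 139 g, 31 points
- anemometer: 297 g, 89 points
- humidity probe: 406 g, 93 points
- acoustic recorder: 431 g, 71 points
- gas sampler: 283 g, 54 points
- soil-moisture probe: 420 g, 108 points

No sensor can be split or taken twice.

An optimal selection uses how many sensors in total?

Optimal total is 243.
GPS-RTK module + magnetometer + UV sensor + anemometer hits 243 at 954 g.
Any selection reaching 243 contains exactly 4 sensors.

4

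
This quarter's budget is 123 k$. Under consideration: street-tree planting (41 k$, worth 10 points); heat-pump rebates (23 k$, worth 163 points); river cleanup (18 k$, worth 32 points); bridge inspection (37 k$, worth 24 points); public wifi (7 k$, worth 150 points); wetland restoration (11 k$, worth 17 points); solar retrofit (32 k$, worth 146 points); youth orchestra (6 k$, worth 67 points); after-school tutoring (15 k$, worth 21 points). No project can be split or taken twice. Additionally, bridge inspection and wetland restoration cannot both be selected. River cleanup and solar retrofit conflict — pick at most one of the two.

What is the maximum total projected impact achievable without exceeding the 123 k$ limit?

571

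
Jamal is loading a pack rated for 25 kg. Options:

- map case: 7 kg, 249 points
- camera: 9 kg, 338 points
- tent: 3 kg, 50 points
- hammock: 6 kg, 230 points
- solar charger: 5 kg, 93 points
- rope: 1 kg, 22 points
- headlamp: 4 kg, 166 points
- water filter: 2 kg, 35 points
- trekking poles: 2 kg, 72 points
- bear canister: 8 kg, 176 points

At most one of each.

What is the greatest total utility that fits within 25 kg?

911

Ranking by ratio (utility/kg): headlamp 41.50, hammock 38.33, camera 37.56.
Greedy by ratio would take camera + hammock + rope + headlamp + water filter + trekking poles: 24 kg used, total 863.
Dropping headlamp and water filter frees 6 kg; slotting in map case (7 kg) lifts the total to 911 at 25 kg.
No other feasible combination exceeds 911.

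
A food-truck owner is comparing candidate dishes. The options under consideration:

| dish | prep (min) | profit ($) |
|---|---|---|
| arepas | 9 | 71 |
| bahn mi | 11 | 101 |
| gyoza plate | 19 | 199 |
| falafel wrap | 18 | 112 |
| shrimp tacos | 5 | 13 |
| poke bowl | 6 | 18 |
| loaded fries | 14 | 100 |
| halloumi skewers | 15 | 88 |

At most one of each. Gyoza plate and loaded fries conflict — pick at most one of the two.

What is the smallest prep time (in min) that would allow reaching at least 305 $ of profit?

Minimise min subject to total profit ≥ 305.
bahn mi + gyoza plate + shrimp tacos reaches 313 using 35 min.
Any bundle with less than 35 min falls short of 305.

35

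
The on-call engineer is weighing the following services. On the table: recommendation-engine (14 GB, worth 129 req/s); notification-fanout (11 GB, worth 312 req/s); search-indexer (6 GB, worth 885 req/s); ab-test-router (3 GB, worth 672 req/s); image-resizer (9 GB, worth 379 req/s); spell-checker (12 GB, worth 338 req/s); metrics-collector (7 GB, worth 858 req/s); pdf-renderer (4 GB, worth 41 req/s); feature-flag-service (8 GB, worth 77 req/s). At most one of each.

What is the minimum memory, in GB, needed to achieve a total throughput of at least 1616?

Need the lightest bundle worth ≥ 1616.
Taking search-indexer + metrics-collector gives 1743 (≥ 1616) for 13 GB.
Any bundle with less than 13 GB falls short of 1616.

13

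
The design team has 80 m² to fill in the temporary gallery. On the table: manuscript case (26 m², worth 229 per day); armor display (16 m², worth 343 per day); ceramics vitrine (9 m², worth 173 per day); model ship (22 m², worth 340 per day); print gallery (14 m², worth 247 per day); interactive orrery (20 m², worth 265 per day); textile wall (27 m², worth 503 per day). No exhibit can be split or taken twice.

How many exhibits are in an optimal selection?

4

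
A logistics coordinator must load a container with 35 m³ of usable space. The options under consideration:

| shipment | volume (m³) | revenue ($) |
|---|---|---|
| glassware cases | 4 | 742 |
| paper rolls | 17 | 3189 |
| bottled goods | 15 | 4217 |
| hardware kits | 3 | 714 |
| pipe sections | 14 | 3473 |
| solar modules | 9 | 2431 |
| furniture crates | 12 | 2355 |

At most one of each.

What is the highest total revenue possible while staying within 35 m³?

Density check — bottled goods 281.13, solar modules 270.11, pipe sections 248.07 are the best per m³.
Greedy by ratio would take glassware cases + bottled goods + hardware kits + solar modules: 31 m³ used, total 8104.
The 12 m³ tied up in hardware kits and solar modules is better spent on pipe sections — total rises to 8432 (33 m³).

8432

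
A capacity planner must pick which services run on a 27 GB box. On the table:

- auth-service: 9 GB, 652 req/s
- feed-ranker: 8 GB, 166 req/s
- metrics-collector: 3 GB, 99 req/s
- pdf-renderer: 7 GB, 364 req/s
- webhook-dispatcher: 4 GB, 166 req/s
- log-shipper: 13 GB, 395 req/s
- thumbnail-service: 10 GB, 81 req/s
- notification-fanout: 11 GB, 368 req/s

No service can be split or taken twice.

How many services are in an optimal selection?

Best achievable throughput is 1384.
For example auth-service + pdf-renderer + notification-fanout achieves it, using 27 GB.
Every optimal selection uses 3 services.

3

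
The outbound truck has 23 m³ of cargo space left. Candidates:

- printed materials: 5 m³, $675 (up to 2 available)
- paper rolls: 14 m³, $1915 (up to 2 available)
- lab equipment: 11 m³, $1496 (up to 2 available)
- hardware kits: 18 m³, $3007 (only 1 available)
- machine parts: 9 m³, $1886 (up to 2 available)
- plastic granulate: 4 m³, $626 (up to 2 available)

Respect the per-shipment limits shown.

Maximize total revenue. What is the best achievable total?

Taking the top-ratio shipments first gives 2×machine parts + plastic granulate for 4398 (22 m³).
The 4 m³ tied up in plastic granulate is better spent on printed materials — total rises to 4447 (23 m³).

4447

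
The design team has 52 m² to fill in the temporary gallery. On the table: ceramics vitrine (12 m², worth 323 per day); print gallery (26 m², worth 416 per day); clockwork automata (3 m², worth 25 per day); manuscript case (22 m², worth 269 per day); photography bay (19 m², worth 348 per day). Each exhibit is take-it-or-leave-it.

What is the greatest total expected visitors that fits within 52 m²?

A density-first pass picks ceramics vitrine + clockwork automata + photography bay — 696 at 34 m².
The 12 m² tied up in ceramics vitrine is better spent on print gallery — total rises to 789 (48 m²).
An exhaustive check of the 32 subsets confirms 789.

789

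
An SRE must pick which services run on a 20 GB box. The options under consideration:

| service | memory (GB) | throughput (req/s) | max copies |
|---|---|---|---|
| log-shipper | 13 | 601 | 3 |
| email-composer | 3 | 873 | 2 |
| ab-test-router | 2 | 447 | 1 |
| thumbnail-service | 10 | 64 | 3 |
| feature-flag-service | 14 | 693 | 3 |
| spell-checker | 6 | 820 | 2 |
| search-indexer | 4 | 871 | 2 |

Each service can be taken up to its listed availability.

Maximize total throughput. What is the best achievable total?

4308

Density check — email-composer 291.00, ab-test-router 223.50, search-indexer 217.75 are the best per GB.
Filling by ratio: 2×email-composer + ab-test-router + 2×search-indexer for 3935, with 4 GB left unused.
Replace ab-test-router with spell-checker: the trade gains 373 net, giving 4308 at 20 GB.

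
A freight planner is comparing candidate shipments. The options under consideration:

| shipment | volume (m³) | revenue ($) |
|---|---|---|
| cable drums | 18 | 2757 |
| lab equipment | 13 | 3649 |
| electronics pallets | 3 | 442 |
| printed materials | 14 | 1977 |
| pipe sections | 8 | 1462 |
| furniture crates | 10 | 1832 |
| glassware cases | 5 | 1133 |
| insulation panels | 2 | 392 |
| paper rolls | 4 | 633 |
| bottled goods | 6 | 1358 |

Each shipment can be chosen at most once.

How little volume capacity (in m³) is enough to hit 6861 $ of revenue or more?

29

Minimise m³ subject to total revenue ≥ 6861.
Taking lab equipment + pipe sections + insulation panels + bottled goods gives 6861 (≥ 6861) for 29 m³.
Below 29 m³ the best achievable stays under 6861.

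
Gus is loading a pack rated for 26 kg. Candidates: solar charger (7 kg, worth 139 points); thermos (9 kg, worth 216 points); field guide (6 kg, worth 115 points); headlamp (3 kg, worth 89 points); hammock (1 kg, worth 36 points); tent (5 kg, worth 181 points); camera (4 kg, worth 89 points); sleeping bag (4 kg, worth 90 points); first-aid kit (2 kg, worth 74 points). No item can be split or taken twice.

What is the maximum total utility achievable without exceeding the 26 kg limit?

Ranking by ratio (utility/kg): first-aid kit 37.00, tent 36.20, hammock 36.00, headlamp 29.67.
Taking the top-ratio items first gives thermos + headlamp + hammock + tent + sleeping bag + first-aid kit for 686 (24 kg).
Replace sleeping bag with field guide: the trade gains 25 net, giving 711 at 26 kg.
The closest alternative, thermos + headlamp + hammock + tent + camera + sleeping bag, reaches only 701.

711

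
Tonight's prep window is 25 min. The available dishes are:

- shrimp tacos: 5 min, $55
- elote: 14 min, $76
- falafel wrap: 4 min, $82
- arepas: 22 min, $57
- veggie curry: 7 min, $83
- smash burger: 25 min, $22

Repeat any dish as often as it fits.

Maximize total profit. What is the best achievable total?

The ratio ordering already packs tightly: 6×falafel wrap, 24 min, 492.
Nothing else within 25 min beats 492.

492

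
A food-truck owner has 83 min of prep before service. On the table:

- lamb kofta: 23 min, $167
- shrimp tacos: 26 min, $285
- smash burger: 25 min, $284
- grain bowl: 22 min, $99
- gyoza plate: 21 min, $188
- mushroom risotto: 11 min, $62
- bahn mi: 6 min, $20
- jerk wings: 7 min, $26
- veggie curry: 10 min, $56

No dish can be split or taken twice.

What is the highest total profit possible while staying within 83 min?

819

By profit per min: smash burger 11.36, shrimp tacos 10.96, gyoza plate 8.95, lamb kofta 7.26 lead.
Best packing: shrimp tacos + smash burger + gyoza plate + mushroom risotto — 83 min, 819 total.
The closest alternative, shrimp tacos + smash burger + gyoza plate + veggie curry, reaches only 813.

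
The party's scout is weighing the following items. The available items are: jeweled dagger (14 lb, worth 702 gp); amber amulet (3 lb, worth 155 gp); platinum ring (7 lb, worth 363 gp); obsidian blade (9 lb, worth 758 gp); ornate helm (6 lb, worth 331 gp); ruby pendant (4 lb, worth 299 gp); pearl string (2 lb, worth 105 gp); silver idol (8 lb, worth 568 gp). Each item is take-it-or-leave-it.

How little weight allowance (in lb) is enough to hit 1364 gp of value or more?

19

Minimise lb subject to total value ≥ 1364.
obsidian blade + ornate helm + ruby pendant: 1388 value at 19 lb.
Below 19 lb the best achievable stays under 1364.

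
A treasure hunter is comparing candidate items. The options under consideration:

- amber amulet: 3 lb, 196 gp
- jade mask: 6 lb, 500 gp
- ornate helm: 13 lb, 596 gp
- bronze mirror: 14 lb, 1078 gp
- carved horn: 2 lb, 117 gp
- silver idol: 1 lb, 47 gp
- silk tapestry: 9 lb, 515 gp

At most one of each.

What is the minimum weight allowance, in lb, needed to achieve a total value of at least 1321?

Look for the lowest-weight combination reaching 1321.
amber amulet + bronze mirror + silver idol reaches 1321 using 18 lb.
Any bundle with less than 18 lb falls short of 1321.

18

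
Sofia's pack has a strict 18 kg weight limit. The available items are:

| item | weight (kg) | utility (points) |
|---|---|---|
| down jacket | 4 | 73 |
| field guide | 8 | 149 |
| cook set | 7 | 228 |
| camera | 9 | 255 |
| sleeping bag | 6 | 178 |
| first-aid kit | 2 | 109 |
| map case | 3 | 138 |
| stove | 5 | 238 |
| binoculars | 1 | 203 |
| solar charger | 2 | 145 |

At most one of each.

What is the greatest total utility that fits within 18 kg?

952

Ranking by ratio (utility/kg): binoculars 203.00, solar charger 72.50, first-aid kit 54.50.
The ratio heuristic lands on down jacket + first-aid kit + map case + stove + binoculars + solar charger (906) but leaves 1 kg idle.
Dropping down jacket and first-aid kit frees 6 kg; slotting in cook set (7 kg) lifts the total to 952 at 18 kg.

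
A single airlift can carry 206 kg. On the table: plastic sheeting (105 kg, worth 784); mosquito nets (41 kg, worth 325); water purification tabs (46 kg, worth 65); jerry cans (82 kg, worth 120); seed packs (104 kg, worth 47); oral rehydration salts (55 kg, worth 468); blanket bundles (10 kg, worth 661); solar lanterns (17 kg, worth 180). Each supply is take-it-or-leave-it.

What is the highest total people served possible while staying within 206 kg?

2093

By people served per kg: blanket bundles 66.10, solar lanterns 10.59, oral rehydration salts 8.51 lead.
The ratio heuristic lands on mosquito nets + jerry cans + oral rehydration salts + blanket bundles + solar lanterns (1754) but leaves 1 kg idle.
The 123 kg tied up in mosquito nets and jerry cans is better spent on plastic sheeting — total rises to 2093 (187 kg).
The closest alternative, plastic sheeting + mosquito nets + blanket bundles + solar lanterns, reaches only 1950.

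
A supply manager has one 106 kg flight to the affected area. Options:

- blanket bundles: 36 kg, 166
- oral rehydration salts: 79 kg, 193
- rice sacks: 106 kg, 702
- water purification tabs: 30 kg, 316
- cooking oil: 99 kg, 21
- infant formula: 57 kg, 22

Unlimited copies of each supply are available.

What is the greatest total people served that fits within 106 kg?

By people served per kg: water purification tabs 10.53, rice sacks 6.62, blanket bundles 4.61 lead.
Best packing: 3×water purification tabs — 90 kg, 948 total.
No other feasible combination exceeds 948.

948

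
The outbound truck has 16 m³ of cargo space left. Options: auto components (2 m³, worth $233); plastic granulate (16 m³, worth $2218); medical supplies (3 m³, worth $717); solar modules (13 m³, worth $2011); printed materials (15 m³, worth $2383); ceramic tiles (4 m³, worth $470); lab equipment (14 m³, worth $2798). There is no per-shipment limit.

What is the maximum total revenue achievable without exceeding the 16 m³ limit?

The ratio ordering already packs tightly: 5×medical supplies, 15 m³, 3585.

3585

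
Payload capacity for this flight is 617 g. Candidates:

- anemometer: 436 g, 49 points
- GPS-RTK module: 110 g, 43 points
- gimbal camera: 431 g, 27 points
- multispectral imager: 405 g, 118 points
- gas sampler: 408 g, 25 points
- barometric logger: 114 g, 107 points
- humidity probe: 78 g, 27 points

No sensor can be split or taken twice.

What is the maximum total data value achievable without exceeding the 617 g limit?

252

The ratio heuristic lands on GPS-RTK module + barometric logger + humidity probe (177) but leaves 315 g idle.
Dropping GPS-RTK module frees 110 g; slotting in multispectral imager (405 g) lifts the total to 252 at 597 g.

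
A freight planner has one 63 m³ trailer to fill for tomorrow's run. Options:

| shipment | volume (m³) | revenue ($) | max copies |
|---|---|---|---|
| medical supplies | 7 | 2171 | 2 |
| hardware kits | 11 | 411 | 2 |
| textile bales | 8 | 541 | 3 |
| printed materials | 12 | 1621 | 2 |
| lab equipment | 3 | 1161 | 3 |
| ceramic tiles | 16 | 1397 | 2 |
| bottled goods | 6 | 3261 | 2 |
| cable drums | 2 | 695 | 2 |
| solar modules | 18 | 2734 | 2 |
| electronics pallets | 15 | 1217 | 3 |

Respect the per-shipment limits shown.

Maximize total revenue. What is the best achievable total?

18979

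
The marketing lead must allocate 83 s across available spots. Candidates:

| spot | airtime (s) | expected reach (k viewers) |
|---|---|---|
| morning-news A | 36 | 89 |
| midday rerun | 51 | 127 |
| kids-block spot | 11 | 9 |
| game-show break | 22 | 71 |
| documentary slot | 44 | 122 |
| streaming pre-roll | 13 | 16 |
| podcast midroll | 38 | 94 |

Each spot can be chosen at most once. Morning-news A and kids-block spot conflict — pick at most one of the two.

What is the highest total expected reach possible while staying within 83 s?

By expected reach per s: game-show break 3.23, documentary slot 2.77, midday rerun 2.49, podcast midroll 2.47 lead.
The ratio heuristic lands on game-show break + documentary slot + streaming pre-roll (209) but leaves 4 s idle.
The 35 s tied up in game-show break and streaming pre-roll is better spent on podcast midroll — total rises to 216 (82 s).
The closest alternative, morning-news A + documentary slot, reaches only 211.

216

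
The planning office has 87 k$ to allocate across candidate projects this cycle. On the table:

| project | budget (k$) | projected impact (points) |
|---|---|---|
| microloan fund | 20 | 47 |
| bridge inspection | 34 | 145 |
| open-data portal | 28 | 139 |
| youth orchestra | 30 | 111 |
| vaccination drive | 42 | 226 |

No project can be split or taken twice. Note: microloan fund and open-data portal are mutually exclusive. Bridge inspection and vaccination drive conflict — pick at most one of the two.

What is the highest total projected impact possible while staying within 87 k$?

Best packing: open-data portal + vaccination drive — 70 k$, 365 total.

365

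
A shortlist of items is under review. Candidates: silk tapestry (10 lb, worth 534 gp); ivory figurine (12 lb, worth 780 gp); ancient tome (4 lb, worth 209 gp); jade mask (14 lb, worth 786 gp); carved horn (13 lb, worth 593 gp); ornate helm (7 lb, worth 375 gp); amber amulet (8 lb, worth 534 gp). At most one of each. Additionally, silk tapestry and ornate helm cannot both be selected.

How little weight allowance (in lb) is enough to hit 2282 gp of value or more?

Look for the lowest-weight combination reaching 2282.
Taking ivory figurine + ancient tome + jade mask + amber amulet gives 2309 (≥ 2282) for 38 lb.
No combination under 38 lb hits 2282.

38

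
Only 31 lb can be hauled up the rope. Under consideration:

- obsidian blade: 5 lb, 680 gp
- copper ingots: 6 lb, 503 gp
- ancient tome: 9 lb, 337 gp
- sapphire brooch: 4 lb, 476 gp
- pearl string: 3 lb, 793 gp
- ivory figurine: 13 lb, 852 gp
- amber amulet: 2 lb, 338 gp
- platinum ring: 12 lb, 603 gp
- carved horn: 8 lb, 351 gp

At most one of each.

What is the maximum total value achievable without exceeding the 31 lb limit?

3304

By value per lb: pearl string 264.33, amber amulet 169.00, obsidian blade 136.00, sapphire brooch 119.00 lead.
Greedy by ratio would take obsidian blade + copper ingots + sapphire brooch + pearl string + amber amulet + carved horn: 28 lb used, total 3141.
Dropping amber amulet and carved horn frees 10 lb; slotting in ivory figurine (13 lb) lifts the total to 3304 at 31 lb.
Runner-up obsidian blade + copper ingots + pearl string + ivory figurine + amber amulet tops out at 3166.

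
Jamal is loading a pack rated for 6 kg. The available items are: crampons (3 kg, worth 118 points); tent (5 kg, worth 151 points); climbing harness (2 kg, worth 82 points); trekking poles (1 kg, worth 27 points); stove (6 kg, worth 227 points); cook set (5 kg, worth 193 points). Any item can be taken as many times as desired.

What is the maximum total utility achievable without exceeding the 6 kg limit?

246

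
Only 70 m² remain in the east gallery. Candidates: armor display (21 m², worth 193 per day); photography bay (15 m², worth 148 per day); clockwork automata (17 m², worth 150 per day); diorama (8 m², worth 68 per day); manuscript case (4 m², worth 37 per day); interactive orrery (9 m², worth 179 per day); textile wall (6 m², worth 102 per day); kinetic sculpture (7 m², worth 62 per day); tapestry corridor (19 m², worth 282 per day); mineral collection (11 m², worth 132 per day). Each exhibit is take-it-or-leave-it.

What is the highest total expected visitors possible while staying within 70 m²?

925

Density check — interactive orrery 19.89, textile wall 17.00, tapestry corridor 14.84, mineral collection 12.00 are the best per m².
Filling by ratio: photography bay + manuscript case + interactive orrery + textile wall + tapestry corridor + mineral collection for 880, with 6 m² left unused.
The 15 m² tied up in photography bay is better spent on armor display — total rises to 925 (70 m²).
Nothing else within 70 m² beats 925.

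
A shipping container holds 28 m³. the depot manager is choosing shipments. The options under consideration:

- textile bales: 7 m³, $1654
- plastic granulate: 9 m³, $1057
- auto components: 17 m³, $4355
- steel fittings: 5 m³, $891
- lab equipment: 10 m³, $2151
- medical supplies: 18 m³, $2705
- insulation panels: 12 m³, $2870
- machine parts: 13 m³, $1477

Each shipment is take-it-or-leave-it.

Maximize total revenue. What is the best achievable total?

Filling by ratio: textile bales + auto components for 6009, with 4 m³ left unused.
The 7 m³ tied up in textile bales is better spent on lab equipment — total rises to 6506 (27 m³).

6506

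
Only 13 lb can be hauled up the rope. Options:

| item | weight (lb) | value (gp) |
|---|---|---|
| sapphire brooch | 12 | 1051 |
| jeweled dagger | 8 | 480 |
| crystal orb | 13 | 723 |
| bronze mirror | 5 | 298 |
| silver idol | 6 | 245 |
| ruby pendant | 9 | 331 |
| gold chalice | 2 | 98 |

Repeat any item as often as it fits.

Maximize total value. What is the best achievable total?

1051

Density check — sapphire brooch 87.58, jeweled dagger 60.00, bronze mirror 59.60, crystal orb 55.62 are the best per lb.
Sapphire brooch uses 12 of the 13 lb and totals 1051.
No other feasible combination exceeds 1051.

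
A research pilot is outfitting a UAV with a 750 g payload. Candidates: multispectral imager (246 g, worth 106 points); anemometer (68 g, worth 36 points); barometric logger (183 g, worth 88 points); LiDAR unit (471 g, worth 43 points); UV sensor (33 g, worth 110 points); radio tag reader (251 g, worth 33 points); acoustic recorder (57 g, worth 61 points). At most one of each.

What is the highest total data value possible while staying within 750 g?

401

Multispectral imager + anemometer + barometric logger + UV sensor + acoustic recorder uses 587 of the 750 g and totals 401.
Every other selection either busts 750 g or fails to beat 401.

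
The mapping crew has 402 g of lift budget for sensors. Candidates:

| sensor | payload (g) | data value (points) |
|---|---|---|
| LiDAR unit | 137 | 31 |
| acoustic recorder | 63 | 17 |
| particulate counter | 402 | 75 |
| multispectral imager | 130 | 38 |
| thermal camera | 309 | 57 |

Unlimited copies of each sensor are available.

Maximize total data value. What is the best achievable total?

114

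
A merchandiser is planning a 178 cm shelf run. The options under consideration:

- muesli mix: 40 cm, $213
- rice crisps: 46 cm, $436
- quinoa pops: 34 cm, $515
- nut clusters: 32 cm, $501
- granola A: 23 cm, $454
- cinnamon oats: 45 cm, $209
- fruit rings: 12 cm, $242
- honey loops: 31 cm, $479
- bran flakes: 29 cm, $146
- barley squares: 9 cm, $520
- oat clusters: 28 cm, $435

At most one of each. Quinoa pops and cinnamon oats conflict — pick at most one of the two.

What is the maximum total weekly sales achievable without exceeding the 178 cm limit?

The ratio ordering already packs tightly: quinoa pops + nut clusters + granola A + fruit rings + honey loops + barley squares + oat clusters, 169 cm, 3146.

3146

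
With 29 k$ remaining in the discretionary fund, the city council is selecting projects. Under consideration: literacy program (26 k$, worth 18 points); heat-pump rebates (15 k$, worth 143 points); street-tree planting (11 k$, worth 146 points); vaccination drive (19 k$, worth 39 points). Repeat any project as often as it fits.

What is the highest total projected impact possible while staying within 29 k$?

2×street-tree planting uses 22 of the 29 k$ and totals 292.
Every other selection either busts 29 k$ or fails to beat 292.

292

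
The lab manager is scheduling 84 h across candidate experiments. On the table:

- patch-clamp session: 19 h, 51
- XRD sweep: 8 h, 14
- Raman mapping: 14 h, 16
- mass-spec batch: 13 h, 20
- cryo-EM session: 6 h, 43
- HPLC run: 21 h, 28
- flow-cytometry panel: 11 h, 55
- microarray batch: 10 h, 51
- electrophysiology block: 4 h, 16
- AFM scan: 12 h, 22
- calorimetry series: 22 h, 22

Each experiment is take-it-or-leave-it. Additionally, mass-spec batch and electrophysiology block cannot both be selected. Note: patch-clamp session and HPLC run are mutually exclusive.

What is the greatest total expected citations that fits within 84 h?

Best packing: patch-clamp session + XRD sweep + Raman mapping + cryo-EM session + flow-cytometry panel + microarray batch + electrophysiology block + AFM scan — 84 h, 268 total.
Runner-up patch-clamp session + cryo-EM session + flow-cytometry panel + microarray batch + electrophysiology block + AFM scan + calorimetry series tops out at 260.

268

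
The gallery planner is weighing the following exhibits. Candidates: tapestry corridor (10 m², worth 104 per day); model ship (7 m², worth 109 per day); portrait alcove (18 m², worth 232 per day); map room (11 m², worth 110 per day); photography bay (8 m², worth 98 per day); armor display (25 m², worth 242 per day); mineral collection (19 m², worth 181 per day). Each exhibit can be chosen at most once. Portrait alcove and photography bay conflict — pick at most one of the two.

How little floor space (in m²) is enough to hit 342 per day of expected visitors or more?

Look for the lowest-floor combination reaching 342.
portrait alcove + map room: 342 expected visitors at 29 m².
Any bundle with less than 29 m² falls short of 342.

29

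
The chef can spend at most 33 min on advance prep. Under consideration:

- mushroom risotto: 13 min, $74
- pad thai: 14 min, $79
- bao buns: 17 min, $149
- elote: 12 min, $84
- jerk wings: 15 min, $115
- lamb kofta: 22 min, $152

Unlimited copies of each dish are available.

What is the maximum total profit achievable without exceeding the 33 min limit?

264

Bao buns + jerk wings uses 32 of the 33 min and totals 264.
No other feasible combination exceeds 264.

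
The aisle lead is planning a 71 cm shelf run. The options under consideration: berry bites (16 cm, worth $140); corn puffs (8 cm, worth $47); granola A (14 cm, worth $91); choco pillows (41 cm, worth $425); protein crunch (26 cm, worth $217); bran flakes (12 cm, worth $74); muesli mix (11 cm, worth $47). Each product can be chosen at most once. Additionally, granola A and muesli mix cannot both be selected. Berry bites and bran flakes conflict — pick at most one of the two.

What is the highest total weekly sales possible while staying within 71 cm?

Berry bites + granola A + choco pillows uses 71 of the 71 cm and totals 656.
The closest alternative, choco pillows + protein crunch, reaches only 642.

656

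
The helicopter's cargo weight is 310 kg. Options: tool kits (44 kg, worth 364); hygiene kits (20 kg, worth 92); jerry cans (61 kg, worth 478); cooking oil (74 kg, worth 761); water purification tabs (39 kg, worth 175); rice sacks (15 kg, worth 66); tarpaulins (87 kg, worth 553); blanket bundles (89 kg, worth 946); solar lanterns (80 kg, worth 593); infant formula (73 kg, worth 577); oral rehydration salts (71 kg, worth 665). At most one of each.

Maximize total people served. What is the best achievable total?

Density check — blanket bundles 10.63, cooking oil 10.28, oral rehydration salts 9.37, tool kits 8.27 are the best per kg.
Greedy by ratio would take tool kits + hygiene kits + cooking oil + blanket bundles + oral rehydration salts: 298 kg used, total 2828.
The 64 kg tied up in tool kits and hygiene kits is better spent on infant formula — total rises to 2949 (307 kg).
Runner-up jerry cans + cooking oil + rice sacks + blanket bundles + oral rehydration salts tops out at 2916.

2949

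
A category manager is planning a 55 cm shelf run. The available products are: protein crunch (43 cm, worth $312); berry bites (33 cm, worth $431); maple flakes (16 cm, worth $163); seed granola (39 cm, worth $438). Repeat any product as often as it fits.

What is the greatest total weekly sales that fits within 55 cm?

601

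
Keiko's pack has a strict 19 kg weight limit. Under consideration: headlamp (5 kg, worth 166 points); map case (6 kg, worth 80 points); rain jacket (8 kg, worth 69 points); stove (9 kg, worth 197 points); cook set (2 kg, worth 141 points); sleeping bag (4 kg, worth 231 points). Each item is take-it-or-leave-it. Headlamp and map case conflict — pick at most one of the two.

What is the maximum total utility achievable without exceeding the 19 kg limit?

Best packing: headlamp + rain jacket + cook set + sleeping bag — 19 kg, 607 total.
That's the maximum — no feasible swap from here does better than 607.

607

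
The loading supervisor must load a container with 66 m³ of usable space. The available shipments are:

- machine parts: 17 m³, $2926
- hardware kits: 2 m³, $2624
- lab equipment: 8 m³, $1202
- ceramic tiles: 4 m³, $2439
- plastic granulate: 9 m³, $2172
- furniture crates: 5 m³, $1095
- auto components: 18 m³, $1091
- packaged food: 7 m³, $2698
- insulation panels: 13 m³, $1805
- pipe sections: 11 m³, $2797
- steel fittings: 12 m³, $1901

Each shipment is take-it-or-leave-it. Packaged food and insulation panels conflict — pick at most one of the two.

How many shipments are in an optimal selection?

Best achievable revenue is 17953.
One optimal bundle: machine parts + hardware kits + lab equipment + ceramic tiles + plastic granulate + furniture crates + packaged food + pipe sections (63 m³).
All optima have 8 shipments.

8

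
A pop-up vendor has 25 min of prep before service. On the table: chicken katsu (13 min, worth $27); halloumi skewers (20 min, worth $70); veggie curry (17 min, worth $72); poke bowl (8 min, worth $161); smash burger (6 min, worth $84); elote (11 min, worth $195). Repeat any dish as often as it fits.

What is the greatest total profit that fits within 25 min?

483

Ranking by ratio (profit/min): poke bowl 20.12, elote 17.73, smash burger 14.00.
3×poke bowl uses 24 of the 25 min and totals 483.
The spare 1 min is too small for any remaining dish, and no exchange beats 483.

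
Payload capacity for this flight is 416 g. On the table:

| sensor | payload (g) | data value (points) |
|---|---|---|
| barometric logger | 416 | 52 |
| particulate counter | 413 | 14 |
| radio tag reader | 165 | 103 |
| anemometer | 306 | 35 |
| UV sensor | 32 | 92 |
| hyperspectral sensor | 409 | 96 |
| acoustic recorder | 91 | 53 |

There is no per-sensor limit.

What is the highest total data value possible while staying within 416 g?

1196

Taking 13×UV sensor: 416 g used, 1196 in data value.
That's the maximum — no swap from here does better than 1196.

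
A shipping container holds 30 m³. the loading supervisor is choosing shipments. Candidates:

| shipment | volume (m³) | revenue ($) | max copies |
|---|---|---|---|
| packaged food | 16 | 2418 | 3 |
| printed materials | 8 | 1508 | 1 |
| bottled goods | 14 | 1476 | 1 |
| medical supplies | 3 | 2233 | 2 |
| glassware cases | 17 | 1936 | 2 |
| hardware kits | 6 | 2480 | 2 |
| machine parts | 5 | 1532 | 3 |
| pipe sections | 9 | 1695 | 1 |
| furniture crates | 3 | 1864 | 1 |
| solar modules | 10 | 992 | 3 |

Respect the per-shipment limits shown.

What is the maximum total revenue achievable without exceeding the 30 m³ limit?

Greedy by ratio would take 2×medical supplies + 2×hardware kits + machine parts + furniture crates: 26 m³ used, total 12822.
Replace hardware kits with 2×machine parts: the trade gains 584 net, giving 13406 at 30 m³.

13406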